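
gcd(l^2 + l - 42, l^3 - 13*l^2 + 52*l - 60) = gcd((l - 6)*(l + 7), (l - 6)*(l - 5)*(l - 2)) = l - 6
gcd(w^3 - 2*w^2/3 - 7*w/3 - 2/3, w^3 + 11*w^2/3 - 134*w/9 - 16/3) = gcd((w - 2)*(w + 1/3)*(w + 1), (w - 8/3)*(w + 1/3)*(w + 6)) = w + 1/3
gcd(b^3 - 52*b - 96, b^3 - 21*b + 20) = 1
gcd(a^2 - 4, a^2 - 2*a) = a - 2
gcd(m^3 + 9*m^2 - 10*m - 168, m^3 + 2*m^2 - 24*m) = m^2 + 2*m - 24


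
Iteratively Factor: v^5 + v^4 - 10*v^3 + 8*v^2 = (v)*(v^4 + v^3 - 10*v^2 + 8*v) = v*(v - 1)*(v^3 + 2*v^2 - 8*v) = v*(v - 1)*(v + 4)*(v^2 - 2*v) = v^2*(v - 1)*(v + 4)*(v - 2)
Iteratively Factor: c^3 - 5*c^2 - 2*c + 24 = (c + 2)*(c^2 - 7*c + 12) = (c - 3)*(c + 2)*(c - 4)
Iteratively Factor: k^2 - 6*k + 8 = (k - 4)*(k - 2)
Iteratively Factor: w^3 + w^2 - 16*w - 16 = (w + 1)*(w^2 - 16) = (w + 1)*(w + 4)*(w - 4)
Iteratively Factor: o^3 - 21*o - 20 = (o + 4)*(o^2 - 4*o - 5) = (o - 5)*(o + 4)*(o + 1)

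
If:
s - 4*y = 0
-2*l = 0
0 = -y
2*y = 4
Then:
No Solution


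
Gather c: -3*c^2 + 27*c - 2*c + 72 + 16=-3*c^2 + 25*c + 88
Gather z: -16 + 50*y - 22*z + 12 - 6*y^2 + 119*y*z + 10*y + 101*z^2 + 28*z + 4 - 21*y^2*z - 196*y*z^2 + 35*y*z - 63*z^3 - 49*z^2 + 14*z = -6*y^2 + 60*y - 63*z^3 + z^2*(52 - 196*y) + z*(-21*y^2 + 154*y + 20)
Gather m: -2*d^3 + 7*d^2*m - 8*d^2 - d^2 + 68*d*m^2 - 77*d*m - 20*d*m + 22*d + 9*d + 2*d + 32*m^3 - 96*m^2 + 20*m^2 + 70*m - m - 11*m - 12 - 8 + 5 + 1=-2*d^3 - 9*d^2 + 33*d + 32*m^3 + m^2*(68*d - 76) + m*(7*d^2 - 97*d + 58) - 14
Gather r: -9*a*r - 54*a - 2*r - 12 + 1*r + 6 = -54*a + r*(-9*a - 1) - 6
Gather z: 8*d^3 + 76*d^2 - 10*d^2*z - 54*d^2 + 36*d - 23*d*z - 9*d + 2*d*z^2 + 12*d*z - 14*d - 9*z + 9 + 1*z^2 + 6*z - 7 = 8*d^3 + 22*d^2 + 13*d + z^2*(2*d + 1) + z*(-10*d^2 - 11*d - 3) + 2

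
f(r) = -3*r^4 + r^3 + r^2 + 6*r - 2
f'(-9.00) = 8979.00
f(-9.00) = -20387.00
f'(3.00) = -285.00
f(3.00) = -191.00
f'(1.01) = -1.28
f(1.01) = 2.99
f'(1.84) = -54.92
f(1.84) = -15.73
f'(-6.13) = 2870.63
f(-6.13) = -4467.62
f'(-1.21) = 29.23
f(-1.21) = -16.00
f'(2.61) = -181.70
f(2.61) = -100.96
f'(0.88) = 1.91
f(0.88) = 2.94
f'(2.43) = -143.61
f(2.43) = -71.77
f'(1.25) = -10.25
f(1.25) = 1.69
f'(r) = -12*r^3 + 3*r^2 + 2*r + 6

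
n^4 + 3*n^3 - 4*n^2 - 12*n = n*(n - 2)*(n + 2)*(n + 3)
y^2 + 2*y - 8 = (y - 2)*(y + 4)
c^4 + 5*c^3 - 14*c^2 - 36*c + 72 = (c - 2)^2*(c + 3)*(c + 6)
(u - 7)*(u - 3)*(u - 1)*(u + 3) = u^4 - 8*u^3 - 2*u^2 + 72*u - 63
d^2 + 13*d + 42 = (d + 6)*(d + 7)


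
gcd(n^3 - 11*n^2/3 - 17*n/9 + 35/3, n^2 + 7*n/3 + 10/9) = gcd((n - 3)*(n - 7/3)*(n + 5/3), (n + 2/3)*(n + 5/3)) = n + 5/3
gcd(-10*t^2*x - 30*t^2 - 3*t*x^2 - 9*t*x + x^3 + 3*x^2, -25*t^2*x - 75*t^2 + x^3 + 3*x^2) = -5*t*x - 15*t + x^2 + 3*x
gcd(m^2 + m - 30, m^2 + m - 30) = m^2 + m - 30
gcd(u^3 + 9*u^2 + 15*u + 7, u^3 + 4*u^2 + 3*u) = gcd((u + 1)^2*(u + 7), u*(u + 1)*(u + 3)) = u + 1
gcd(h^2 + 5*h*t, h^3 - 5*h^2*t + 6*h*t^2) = h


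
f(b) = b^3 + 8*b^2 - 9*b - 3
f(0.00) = -3.00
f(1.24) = 0.05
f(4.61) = 223.50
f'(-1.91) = -28.62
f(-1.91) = 36.41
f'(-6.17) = 6.49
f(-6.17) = 122.20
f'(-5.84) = -0.12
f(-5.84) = 123.23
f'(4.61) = 128.52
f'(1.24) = 15.45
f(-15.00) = -1443.00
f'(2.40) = 46.68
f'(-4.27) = -22.62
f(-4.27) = 103.44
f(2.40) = 35.30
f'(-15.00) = 426.00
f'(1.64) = 25.31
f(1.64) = 8.17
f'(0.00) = -9.00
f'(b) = 3*b^2 + 16*b - 9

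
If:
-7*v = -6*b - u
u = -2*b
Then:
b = 7*v/4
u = -7*v/2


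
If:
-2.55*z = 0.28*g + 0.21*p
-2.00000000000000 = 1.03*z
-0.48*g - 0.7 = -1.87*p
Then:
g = 14.59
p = 4.12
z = -1.94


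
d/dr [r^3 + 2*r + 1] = 3*r^2 + 2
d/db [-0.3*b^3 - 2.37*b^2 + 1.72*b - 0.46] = -0.9*b^2 - 4.74*b + 1.72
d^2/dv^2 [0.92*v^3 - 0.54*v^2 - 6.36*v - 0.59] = 5.52*v - 1.08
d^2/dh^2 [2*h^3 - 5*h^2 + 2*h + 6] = 12*h - 10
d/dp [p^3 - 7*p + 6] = 3*p^2 - 7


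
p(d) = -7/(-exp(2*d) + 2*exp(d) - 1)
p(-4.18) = 7.22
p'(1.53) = -1.36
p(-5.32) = 7.07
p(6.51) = 0.00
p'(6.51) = -0.00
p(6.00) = 0.00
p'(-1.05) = 17.83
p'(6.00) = 0.00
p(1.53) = 0.53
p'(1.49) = -1.53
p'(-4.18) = 0.22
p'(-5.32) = 0.07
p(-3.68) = 7.37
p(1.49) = 0.59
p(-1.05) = 16.56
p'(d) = -7*(2*exp(2*d) - 2*exp(d))/(-exp(2*d) + 2*exp(d) - 1)^2 = 14*(1 - exp(d))*exp(d)/(exp(2*d) - 2*exp(d) + 1)^2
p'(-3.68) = 0.38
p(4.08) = 0.00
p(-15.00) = 7.00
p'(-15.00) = 0.00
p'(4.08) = -0.00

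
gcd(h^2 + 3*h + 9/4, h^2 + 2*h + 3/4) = h + 3/2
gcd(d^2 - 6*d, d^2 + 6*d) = d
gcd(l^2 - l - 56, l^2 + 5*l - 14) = l + 7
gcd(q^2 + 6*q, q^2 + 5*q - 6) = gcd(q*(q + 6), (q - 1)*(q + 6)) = q + 6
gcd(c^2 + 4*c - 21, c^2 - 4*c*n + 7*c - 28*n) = c + 7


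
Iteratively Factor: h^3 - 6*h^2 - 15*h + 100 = (h + 4)*(h^2 - 10*h + 25) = (h - 5)*(h + 4)*(h - 5)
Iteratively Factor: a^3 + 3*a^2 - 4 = (a - 1)*(a^2 + 4*a + 4) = (a - 1)*(a + 2)*(a + 2)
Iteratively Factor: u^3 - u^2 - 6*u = (u + 2)*(u^2 - 3*u) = u*(u + 2)*(u - 3)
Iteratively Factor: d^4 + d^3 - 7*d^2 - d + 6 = (d + 1)*(d^3 - 7*d + 6) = (d + 1)*(d + 3)*(d^2 - 3*d + 2) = (d - 2)*(d + 1)*(d + 3)*(d - 1)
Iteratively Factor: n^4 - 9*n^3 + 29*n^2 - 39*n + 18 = (n - 3)*(n^3 - 6*n^2 + 11*n - 6) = (n - 3)^2*(n^2 - 3*n + 2) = (n - 3)^2*(n - 1)*(n - 2)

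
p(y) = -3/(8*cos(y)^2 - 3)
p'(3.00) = 0.29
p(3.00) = -0.62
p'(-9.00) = -1.36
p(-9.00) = -0.82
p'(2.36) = 22.60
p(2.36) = -2.91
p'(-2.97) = -0.36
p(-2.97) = -0.63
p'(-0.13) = 0.26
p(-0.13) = -0.62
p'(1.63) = 0.32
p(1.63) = 1.01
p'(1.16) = -5.91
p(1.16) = 1.74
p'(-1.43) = 0.83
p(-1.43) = 1.06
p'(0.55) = -2.70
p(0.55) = -1.07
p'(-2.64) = -2.04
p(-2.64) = -0.95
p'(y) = -48*sin(y)*cos(y)/(8*cos(y)^2 - 3)^2 = -24*sin(2*y)/(4*cos(2*y) + 1)^2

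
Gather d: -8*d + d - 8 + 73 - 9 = 56 - 7*d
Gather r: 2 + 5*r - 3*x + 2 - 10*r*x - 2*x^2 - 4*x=r*(5 - 10*x) - 2*x^2 - 7*x + 4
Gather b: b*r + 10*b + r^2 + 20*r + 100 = b*(r + 10) + r^2 + 20*r + 100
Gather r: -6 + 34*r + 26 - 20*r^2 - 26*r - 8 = -20*r^2 + 8*r + 12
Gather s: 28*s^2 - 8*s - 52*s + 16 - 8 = 28*s^2 - 60*s + 8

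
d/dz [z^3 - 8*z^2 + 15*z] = 3*z^2 - 16*z + 15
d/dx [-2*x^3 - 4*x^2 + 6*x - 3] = -6*x^2 - 8*x + 6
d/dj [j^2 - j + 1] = 2*j - 1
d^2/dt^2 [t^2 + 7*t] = 2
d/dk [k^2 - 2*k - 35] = 2*k - 2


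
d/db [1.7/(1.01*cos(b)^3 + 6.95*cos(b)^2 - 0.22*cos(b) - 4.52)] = (5.151*cos(b)^2 + 23.63*cos(b) - 0.374)*sin(b)/(1.01*cos(b)^3 + 6.95*cos(b)^2 - 0.22*cos(b) - 4.52)^2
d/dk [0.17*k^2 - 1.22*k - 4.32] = 0.34*k - 1.22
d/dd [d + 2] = 1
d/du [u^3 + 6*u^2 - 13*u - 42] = 3*u^2 + 12*u - 13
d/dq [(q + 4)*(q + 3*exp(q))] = q + (q + 4)*(3*exp(q) + 1) + 3*exp(q)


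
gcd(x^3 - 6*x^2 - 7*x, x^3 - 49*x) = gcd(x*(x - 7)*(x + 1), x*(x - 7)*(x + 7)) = x^2 - 7*x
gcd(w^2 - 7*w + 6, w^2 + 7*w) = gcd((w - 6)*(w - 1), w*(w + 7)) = 1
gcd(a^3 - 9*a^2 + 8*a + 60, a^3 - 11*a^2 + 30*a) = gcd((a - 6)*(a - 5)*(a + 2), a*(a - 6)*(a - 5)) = a^2 - 11*a + 30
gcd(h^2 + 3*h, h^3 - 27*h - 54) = h + 3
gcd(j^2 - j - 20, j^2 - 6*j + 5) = j - 5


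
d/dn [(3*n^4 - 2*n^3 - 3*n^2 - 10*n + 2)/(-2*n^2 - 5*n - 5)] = (-12*n^5 - 41*n^4 - 40*n^3 + 25*n^2 + 38*n + 60)/(4*n^4 + 20*n^3 + 45*n^2 + 50*n + 25)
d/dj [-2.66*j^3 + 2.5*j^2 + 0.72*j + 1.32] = -7.98*j^2 + 5.0*j + 0.72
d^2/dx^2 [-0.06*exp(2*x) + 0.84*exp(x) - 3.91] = (0.84 - 0.24*exp(x))*exp(x)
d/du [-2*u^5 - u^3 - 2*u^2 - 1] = u*(-10*u^3 - 3*u - 4)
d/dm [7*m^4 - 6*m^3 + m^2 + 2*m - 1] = 28*m^3 - 18*m^2 + 2*m + 2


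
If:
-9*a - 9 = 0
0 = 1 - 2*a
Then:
No Solution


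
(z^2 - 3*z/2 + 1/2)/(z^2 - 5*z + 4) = (z - 1/2)/(z - 4)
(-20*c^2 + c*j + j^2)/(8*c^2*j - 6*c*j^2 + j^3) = (-5*c - j)/(j*(2*c - j))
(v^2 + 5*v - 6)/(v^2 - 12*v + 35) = (v^2 + 5*v - 6)/(v^2 - 12*v + 35)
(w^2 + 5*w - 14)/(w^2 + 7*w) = (w - 2)/w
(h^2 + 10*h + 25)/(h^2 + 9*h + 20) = (h + 5)/(h + 4)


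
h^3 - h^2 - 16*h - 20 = (h - 5)*(h + 2)^2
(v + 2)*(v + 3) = v^2 + 5*v + 6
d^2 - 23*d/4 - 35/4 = (d - 7)*(d + 5/4)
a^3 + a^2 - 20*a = a*(a - 4)*(a + 5)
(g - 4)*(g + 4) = g^2 - 16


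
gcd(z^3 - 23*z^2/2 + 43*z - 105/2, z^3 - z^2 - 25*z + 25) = z - 5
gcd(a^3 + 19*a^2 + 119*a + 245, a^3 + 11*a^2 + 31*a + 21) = a + 7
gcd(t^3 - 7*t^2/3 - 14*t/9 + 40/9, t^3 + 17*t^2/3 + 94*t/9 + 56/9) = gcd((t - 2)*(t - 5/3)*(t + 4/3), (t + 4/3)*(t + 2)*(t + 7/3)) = t + 4/3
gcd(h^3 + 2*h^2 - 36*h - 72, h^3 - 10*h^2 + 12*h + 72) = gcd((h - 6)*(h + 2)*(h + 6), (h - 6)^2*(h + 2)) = h^2 - 4*h - 12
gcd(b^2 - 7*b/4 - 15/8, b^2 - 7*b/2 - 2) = 1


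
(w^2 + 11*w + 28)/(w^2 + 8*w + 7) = (w + 4)/(w + 1)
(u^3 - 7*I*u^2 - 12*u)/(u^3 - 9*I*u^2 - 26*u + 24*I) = u/(u - 2*I)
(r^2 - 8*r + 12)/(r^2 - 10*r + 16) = (r - 6)/(r - 8)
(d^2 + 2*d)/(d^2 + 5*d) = (d + 2)/(d + 5)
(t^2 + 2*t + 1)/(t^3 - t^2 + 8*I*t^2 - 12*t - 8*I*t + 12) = (t^2 + 2*t + 1)/(t^3 + t^2*(-1 + 8*I) + t*(-12 - 8*I) + 12)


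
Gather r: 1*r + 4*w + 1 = r + 4*w + 1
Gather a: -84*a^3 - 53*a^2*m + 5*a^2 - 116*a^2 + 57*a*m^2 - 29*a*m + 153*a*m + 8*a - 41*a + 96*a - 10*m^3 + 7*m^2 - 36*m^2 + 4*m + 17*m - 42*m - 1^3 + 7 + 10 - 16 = -84*a^3 + a^2*(-53*m - 111) + a*(57*m^2 + 124*m + 63) - 10*m^3 - 29*m^2 - 21*m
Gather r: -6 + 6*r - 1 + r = 7*r - 7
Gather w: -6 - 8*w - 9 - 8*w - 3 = -16*w - 18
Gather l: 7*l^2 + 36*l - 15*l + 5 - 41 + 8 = 7*l^2 + 21*l - 28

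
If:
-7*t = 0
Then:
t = 0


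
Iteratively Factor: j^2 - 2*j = (j)*(j - 2)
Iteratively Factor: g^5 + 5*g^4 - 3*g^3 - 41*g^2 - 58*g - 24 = (g - 3)*(g^4 + 8*g^3 + 21*g^2 + 22*g + 8) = (g - 3)*(g + 1)*(g^3 + 7*g^2 + 14*g + 8) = (g - 3)*(g + 1)*(g + 2)*(g^2 + 5*g + 4) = (g - 3)*(g + 1)^2*(g + 2)*(g + 4)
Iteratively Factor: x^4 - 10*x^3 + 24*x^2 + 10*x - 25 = (x + 1)*(x^3 - 11*x^2 + 35*x - 25) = (x - 5)*(x + 1)*(x^2 - 6*x + 5) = (x - 5)^2*(x + 1)*(x - 1)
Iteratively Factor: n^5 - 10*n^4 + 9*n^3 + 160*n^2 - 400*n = (n - 5)*(n^4 - 5*n^3 - 16*n^2 + 80*n) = n*(n - 5)*(n^3 - 5*n^2 - 16*n + 80) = n*(n - 5)*(n - 4)*(n^2 - n - 20) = n*(n - 5)^2*(n - 4)*(n + 4)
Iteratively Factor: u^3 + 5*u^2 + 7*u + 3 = (u + 1)*(u^2 + 4*u + 3) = (u + 1)^2*(u + 3)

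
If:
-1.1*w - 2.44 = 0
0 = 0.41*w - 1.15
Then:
No Solution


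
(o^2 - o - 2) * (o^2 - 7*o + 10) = o^4 - 8*o^3 + 15*o^2 + 4*o - 20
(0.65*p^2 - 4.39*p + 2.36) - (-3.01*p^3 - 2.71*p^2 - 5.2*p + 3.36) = 3.01*p^3 + 3.36*p^2 + 0.81*p - 1.0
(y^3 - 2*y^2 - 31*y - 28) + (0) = y^3 - 2*y^2 - 31*y - 28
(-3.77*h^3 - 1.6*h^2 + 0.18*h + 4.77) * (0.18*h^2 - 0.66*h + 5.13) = -0.6786*h^5 + 2.2002*h^4 - 18.2517*h^3 - 7.4682*h^2 - 2.2248*h + 24.4701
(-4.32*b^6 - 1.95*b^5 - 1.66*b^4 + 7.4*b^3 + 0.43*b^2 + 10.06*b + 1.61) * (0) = 0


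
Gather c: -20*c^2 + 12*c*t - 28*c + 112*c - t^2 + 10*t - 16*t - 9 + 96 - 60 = -20*c^2 + c*(12*t + 84) - t^2 - 6*t + 27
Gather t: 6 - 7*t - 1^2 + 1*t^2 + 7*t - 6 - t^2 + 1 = 0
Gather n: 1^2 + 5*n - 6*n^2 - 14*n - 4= -6*n^2 - 9*n - 3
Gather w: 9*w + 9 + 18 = 9*w + 27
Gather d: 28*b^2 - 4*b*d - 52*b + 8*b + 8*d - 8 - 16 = 28*b^2 - 44*b + d*(8 - 4*b) - 24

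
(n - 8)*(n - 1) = n^2 - 9*n + 8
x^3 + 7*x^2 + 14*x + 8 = (x + 1)*(x + 2)*(x + 4)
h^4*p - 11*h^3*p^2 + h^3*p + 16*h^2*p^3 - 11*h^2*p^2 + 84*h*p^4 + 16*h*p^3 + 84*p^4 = (h - 7*p)*(h - 6*p)*(h + 2*p)*(h*p + p)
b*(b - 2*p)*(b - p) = b^3 - 3*b^2*p + 2*b*p^2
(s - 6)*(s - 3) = s^2 - 9*s + 18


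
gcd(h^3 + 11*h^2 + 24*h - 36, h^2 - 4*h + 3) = h - 1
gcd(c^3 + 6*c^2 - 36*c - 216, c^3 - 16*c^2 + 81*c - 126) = c - 6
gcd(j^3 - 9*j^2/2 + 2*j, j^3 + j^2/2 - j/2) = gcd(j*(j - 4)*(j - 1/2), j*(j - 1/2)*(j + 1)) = j^2 - j/2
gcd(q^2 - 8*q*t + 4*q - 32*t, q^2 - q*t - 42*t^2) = 1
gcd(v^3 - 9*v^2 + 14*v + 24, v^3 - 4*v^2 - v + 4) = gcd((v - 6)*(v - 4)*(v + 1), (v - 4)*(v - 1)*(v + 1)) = v^2 - 3*v - 4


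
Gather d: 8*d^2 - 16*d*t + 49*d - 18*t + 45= 8*d^2 + d*(49 - 16*t) - 18*t + 45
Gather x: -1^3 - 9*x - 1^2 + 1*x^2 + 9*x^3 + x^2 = 9*x^3 + 2*x^2 - 9*x - 2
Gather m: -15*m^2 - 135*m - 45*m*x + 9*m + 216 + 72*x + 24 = -15*m^2 + m*(-45*x - 126) + 72*x + 240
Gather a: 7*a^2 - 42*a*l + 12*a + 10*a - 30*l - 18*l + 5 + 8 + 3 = 7*a^2 + a*(22 - 42*l) - 48*l + 16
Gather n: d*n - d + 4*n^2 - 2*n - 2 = -d + 4*n^2 + n*(d - 2) - 2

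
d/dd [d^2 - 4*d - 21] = 2*d - 4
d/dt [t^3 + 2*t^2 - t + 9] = 3*t^2 + 4*t - 1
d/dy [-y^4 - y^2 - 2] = -4*y^3 - 2*y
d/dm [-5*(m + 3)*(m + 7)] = -10*m - 50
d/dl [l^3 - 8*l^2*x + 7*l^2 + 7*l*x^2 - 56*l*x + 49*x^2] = 3*l^2 - 16*l*x + 14*l + 7*x^2 - 56*x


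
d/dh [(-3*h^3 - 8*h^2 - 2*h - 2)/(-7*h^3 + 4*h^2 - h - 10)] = 2*(-34*h^4 - 11*h^3 + 32*h^2 + 88*h + 9)/(49*h^6 - 56*h^5 + 30*h^4 + 132*h^3 - 79*h^2 + 20*h + 100)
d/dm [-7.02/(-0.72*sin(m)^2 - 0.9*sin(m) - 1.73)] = -(10.1088*sin(m) + 6.318)*cos(m)/(0.72*sin(m)^2 + 0.9*sin(m) + 1.73)^2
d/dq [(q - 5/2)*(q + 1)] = 2*q - 3/2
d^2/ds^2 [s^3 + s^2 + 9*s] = 6*s + 2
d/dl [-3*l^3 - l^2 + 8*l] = -9*l^2 - 2*l + 8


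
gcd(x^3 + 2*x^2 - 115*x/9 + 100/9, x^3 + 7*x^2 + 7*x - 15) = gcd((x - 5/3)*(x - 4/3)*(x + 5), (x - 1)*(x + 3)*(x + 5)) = x + 5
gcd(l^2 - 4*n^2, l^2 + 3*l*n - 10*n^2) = l - 2*n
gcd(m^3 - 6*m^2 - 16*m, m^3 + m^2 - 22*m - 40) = m + 2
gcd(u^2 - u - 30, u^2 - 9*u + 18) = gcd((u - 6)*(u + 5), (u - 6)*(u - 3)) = u - 6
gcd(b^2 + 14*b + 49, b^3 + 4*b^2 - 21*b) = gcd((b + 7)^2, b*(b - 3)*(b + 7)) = b + 7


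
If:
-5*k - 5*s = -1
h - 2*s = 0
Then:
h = 2*s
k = 1/5 - s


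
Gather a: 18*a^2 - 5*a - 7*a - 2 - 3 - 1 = 18*a^2 - 12*a - 6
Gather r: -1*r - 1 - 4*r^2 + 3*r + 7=-4*r^2 + 2*r + 6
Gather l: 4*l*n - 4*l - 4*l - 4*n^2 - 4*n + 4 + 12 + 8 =l*(4*n - 8) - 4*n^2 - 4*n + 24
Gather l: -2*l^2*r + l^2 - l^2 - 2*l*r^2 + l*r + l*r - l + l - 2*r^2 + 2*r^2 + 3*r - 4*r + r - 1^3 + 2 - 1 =-2*l^2*r + l*(-2*r^2 + 2*r)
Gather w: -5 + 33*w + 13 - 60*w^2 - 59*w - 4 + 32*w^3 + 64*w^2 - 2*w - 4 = 32*w^3 + 4*w^2 - 28*w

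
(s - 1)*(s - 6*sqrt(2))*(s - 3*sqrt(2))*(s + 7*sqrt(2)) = s^4 - 2*sqrt(2)*s^3 - s^3 - 90*s^2 + 2*sqrt(2)*s^2 + 90*s + 252*sqrt(2)*s - 252*sqrt(2)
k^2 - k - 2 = (k - 2)*(k + 1)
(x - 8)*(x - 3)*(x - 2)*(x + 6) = x^4 - 7*x^3 - 32*x^2 + 228*x - 288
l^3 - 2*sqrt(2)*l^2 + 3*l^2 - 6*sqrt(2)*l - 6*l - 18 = (l + 3)*(l - 3*sqrt(2))*(l + sqrt(2))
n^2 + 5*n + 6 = (n + 2)*(n + 3)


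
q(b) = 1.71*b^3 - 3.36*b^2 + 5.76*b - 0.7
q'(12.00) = 663.84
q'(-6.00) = 230.76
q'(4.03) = 61.99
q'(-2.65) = 59.59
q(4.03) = 79.86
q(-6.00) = -525.58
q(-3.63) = -147.68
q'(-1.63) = 30.34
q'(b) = 5.13*b^2 - 6.72*b + 5.76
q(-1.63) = -26.42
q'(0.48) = 3.72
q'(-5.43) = 193.51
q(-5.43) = -404.82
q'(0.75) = 3.61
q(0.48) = 1.48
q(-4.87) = -305.95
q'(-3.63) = 97.75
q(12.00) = 2539.46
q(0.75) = 2.45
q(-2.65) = -71.38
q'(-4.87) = 160.15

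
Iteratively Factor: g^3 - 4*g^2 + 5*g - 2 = (g - 2)*(g^2 - 2*g + 1) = (g - 2)*(g - 1)*(g - 1)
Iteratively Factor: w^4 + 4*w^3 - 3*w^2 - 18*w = (w - 2)*(w^3 + 6*w^2 + 9*w) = w*(w - 2)*(w^2 + 6*w + 9) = w*(w - 2)*(w + 3)*(w + 3)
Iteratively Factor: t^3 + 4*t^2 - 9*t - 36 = (t + 3)*(t^2 + t - 12) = (t - 3)*(t + 3)*(t + 4)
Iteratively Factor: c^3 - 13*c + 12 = (c - 1)*(c^2 + c - 12) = (c - 1)*(c + 4)*(c - 3)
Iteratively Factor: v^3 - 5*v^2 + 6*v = (v - 3)*(v^2 - 2*v) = (v - 3)*(v - 2)*(v)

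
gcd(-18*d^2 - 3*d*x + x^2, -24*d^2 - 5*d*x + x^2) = 3*d + x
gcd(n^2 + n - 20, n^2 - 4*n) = n - 4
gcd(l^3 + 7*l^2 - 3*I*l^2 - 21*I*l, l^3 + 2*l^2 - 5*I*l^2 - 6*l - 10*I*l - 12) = l - 3*I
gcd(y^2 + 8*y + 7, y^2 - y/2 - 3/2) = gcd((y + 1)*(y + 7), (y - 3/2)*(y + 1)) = y + 1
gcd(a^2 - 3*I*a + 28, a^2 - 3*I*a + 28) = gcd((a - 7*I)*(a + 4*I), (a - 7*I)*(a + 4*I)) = a^2 - 3*I*a + 28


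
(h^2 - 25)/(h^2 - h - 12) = (25 - h^2)/(-h^2 + h + 12)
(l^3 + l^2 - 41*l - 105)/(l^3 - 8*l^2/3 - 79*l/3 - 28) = 3*(l + 5)/(3*l + 4)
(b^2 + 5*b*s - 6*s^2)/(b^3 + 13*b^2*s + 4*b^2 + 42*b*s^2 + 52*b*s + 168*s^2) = (b - s)/(b^2 + 7*b*s + 4*b + 28*s)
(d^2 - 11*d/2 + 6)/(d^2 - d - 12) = (d - 3/2)/(d + 3)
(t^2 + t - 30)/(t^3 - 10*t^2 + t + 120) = (t + 6)/(t^2 - 5*t - 24)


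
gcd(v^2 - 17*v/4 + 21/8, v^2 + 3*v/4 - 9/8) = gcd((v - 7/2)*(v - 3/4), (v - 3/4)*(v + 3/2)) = v - 3/4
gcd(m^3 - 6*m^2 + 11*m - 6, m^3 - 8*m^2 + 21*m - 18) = m^2 - 5*m + 6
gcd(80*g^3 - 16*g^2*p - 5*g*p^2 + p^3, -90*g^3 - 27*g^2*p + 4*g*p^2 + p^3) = -5*g + p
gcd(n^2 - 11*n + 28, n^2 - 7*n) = n - 7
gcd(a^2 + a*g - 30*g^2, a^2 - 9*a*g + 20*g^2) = a - 5*g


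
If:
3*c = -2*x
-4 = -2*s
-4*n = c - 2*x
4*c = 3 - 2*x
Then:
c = 3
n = -3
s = 2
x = -9/2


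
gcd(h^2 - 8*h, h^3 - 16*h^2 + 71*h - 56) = h - 8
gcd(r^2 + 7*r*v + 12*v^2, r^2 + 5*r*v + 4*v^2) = r + 4*v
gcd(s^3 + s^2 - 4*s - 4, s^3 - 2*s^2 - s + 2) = s^2 - s - 2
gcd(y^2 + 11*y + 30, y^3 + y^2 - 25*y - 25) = y + 5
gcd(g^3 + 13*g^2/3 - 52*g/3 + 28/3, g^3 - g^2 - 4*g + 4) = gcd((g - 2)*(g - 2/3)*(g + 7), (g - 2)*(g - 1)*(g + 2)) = g - 2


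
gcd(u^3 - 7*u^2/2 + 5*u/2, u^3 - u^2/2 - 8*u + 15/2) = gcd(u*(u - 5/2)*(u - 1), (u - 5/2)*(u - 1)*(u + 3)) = u^2 - 7*u/2 + 5/2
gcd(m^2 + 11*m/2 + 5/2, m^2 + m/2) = m + 1/2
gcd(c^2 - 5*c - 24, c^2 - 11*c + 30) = 1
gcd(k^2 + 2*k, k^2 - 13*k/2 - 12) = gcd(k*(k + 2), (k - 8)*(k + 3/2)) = 1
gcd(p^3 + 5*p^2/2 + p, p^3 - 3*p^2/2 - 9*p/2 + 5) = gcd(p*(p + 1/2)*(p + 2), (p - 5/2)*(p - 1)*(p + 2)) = p + 2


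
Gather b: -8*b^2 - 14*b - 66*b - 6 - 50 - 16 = -8*b^2 - 80*b - 72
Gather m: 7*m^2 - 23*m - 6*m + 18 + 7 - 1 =7*m^2 - 29*m + 24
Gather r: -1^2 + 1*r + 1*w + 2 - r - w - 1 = 0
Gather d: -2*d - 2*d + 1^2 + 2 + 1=4 - 4*d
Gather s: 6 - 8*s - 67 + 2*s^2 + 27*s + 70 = 2*s^2 + 19*s + 9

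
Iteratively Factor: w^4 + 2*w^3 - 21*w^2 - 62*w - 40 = (w + 4)*(w^3 - 2*w^2 - 13*w - 10) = (w + 2)*(w + 4)*(w^2 - 4*w - 5) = (w + 1)*(w + 2)*(w + 4)*(w - 5)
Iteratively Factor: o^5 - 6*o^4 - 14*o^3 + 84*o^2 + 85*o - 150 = (o + 3)*(o^4 - 9*o^3 + 13*o^2 + 45*o - 50) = (o + 2)*(o + 3)*(o^3 - 11*o^2 + 35*o - 25) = (o - 5)*(o + 2)*(o + 3)*(o^2 - 6*o + 5) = (o - 5)^2*(o + 2)*(o + 3)*(o - 1)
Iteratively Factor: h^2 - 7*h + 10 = (h - 2)*(h - 5)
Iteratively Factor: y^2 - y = (y - 1)*(y)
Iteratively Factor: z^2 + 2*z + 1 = (z + 1)*(z + 1)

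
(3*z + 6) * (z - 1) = 3*z^2 + 3*z - 6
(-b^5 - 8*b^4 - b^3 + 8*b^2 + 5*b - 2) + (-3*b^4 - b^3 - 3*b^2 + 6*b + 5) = -b^5 - 11*b^4 - 2*b^3 + 5*b^2 + 11*b + 3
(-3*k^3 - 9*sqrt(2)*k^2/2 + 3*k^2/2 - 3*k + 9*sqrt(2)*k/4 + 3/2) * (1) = -3*k^3 - 9*sqrt(2)*k^2/2 + 3*k^2/2 - 3*k + 9*sqrt(2)*k/4 + 3/2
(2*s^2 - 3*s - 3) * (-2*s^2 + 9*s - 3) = -4*s^4 + 24*s^3 - 27*s^2 - 18*s + 9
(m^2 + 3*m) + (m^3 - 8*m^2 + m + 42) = m^3 - 7*m^2 + 4*m + 42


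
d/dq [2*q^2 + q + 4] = 4*q + 1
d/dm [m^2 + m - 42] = 2*m + 1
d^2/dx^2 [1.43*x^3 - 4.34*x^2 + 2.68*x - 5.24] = 8.58*x - 8.68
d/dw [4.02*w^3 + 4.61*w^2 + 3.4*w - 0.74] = 12.06*w^2 + 9.22*w + 3.4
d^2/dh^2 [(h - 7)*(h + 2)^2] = 6*h - 6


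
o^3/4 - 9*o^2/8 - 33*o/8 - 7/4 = (o/4 + 1/2)*(o - 7)*(o + 1/2)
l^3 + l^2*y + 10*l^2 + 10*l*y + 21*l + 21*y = (l + 3)*(l + 7)*(l + y)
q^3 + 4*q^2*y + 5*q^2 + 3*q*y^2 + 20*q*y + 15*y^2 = (q + 5)*(q + y)*(q + 3*y)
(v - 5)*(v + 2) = v^2 - 3*v - 10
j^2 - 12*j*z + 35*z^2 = (j - 7*z)*(j - 5*z)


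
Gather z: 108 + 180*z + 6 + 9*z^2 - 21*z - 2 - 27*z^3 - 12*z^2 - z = -27*z^3 - 3*z^2 + 158*z + 112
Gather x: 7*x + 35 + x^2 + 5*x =x^2 + 12*x + 35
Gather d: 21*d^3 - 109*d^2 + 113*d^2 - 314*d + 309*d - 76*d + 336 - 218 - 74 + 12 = 21*d^3 + 4*d^2 - 81*d + 56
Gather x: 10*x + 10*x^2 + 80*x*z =10*x^2 + x*(80*z + 10)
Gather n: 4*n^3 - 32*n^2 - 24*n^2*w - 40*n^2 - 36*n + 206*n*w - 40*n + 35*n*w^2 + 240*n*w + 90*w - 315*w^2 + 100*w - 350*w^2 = 4*n^3 + n^2*(-24*w - 72) + n*(35*w^2 + 446*w - 76) - 665*w^2 + 190*w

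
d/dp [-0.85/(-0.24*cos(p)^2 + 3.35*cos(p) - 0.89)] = (0.408*cos(p) - 2.8475)*sin(p)/(0.24*cos(p)^2 - 3.35*cos(p) + 0.89)^2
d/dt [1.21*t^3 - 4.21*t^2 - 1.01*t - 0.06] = 3.63*t^2 - 8.42*t - 1.01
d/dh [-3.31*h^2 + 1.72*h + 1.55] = 1.72 - 6.62*h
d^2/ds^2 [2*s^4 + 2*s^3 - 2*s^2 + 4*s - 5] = 24*s^2 + 12*s - 4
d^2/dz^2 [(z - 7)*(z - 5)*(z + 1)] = 6*z - 22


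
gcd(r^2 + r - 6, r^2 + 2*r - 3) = r + 3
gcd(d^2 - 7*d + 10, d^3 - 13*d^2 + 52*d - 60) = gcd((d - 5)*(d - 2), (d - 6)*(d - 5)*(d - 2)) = d^2 - 7*d + 10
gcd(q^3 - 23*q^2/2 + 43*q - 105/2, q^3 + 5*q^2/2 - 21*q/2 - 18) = q - 3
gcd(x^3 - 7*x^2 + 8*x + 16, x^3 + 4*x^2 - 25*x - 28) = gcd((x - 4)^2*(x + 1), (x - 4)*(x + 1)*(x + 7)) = x^2 - 3*x - 4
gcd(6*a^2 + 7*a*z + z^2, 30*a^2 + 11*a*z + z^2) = 6*a + z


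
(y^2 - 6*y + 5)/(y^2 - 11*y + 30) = (y - 1)/(y - 6)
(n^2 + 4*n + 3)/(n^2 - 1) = (n + 3)/(n - 1)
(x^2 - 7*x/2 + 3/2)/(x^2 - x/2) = (x - 3)/x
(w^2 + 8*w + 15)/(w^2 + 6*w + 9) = (w + 5)/(w + 3)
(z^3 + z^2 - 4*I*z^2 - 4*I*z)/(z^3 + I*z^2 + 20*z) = (z + 1)/(z + 5*I)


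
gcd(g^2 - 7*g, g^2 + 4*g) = g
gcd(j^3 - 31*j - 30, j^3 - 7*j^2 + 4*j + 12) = j^2 - 5*j - 6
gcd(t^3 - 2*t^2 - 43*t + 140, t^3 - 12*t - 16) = t - 4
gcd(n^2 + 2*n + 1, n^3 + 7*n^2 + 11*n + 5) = n^2 + 2*n + 1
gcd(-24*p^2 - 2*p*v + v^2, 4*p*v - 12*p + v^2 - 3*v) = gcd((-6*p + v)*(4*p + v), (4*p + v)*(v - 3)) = 4*p + v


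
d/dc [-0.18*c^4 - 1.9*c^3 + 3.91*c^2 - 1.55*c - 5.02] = -0.72*c^3 - 5.7*c^2 + 7.82*c - 1.55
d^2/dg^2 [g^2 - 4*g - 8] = 2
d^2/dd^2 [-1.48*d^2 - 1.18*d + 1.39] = -2.96000000000000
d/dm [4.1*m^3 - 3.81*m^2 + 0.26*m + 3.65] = 12.3*m^2 - 7.62*m + 0.26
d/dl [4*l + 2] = 4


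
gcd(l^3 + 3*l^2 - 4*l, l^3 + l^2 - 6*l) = l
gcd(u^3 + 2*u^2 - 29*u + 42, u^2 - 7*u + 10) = u - 2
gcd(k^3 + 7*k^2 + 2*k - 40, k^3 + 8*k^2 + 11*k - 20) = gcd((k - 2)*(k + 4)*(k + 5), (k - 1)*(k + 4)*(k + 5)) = k^2 + 9*k + 20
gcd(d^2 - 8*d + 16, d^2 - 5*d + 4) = d - 4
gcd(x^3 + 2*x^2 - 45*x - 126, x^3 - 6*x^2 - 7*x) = x - 7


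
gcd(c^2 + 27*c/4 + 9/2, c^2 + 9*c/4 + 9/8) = c + 3/4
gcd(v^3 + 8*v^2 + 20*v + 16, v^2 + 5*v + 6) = v + 2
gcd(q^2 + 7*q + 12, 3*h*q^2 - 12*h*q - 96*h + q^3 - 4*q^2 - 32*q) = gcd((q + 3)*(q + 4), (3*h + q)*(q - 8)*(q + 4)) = q + 4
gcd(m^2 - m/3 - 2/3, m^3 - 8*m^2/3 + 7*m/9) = 1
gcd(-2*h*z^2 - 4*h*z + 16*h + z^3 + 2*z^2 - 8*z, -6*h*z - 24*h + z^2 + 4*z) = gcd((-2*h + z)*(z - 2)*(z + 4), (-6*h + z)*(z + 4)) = z + 4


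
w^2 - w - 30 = (w - 6)*(w + 5)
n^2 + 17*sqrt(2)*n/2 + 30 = (n + 5*sqrt(2)/2)*(n + 6*sqrt(2))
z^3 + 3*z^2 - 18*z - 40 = (z - 4)*(z + 2)*(z + 5)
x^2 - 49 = (x - 7)*(x + 7)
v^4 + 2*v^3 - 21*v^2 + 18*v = v*(v - 3)*(v - 1)*(v + 6)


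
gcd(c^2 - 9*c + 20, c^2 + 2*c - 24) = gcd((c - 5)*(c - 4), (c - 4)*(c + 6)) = c - 4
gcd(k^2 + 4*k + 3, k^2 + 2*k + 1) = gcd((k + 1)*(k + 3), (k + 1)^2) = k + 1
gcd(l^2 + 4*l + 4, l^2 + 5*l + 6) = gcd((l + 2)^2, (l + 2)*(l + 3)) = l + 2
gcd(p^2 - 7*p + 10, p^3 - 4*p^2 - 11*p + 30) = p^2 - 7*p + 10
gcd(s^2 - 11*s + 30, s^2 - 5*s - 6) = s - 6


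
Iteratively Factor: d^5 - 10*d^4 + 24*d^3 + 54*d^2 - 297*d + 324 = (d - 3)*(d^4 - 7*d^3 + 3*d^2 + 63*d - 108) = (d - 3)^2*(d^3 - 4*d^2 - 9*d + 36) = (d - 3)^3*(d^2 - d - 12) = (d - 4)*(d - 3)^3*(d + 3)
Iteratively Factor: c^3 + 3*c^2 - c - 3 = (c - 1)*(c^2 + 4*c + 3) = (c - 1)*(c + 1)*(c + 3)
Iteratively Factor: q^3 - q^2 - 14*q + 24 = (q + 4)*(q^2 - 5*q + 6) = (q - 3)*(q + 4)*(q - 2)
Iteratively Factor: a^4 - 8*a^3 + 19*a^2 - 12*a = (a - 3)*(a^3 - 5*a^2 + 4*a) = (a - 4)*(a - 3)*(a^2 - a) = (a - 4)*(a - 3)*(a - 1)*(a)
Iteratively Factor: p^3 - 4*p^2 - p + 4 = (p + 1)*(p^2 - 5*p + 4) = (p - 1)*(p + 1)*(p - 4)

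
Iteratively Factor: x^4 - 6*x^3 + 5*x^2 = (x - 5)*(x^3 - x^2) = x*(x - 5)*(x^2 - x) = x*(x - 5)*(x - 1)*(x)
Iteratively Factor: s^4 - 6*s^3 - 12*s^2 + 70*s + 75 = (s - 5)*(s^3 - s^2 - 17*s - 15) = (s - 5)*(s + 3)*(s^2 - 4*s - 5) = (s - 5)^2*(s + 3)*(s + 1)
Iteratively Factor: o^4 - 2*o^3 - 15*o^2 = (o)*(o^3 - 2*o^2 - 15*o) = o^2*(o^2 - 2*o - 15) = o^2*(o + 3)*(o - 5)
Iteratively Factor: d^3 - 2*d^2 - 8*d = (d + 2)*(d^2 - 4*d) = (d - 4)*(d + 2)*(d)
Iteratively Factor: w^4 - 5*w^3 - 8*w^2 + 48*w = (w)*(w^3 - 5*w^2 - 8*w + 48) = w*(w - 4)*(w^2 - w - 12) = w*(w - 4)*(w + 3)*(w - 4)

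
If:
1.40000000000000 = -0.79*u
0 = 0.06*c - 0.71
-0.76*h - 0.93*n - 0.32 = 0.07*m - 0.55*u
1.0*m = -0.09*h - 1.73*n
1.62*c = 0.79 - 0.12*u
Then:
No Solution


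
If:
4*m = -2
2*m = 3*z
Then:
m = -1/2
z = -1/3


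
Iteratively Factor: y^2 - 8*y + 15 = (y - 5)*(y - 3)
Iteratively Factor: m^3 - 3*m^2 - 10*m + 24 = (m - 2)*(m^2 - m - 12) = (m - 2)*(m + 3)*(m - 4)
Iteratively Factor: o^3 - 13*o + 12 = (o - 1)*(o^2 + o - 12) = (o - 3)*(o - 1)*(o + 4)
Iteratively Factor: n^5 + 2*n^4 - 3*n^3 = (n + 3)*(n^4 - n^3) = n*(n + 3)*(n^3 - n^2) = n^2*(n + 3)*(n^2 - n) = n^2*(n - 1)*(n + 3)*(n)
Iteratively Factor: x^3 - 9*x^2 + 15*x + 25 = (x - 5)*(x^2 - 4*x - 5) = (x - 5)*(x + 1)*(x - 5)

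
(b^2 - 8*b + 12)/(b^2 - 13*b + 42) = (b - 2)/(b - 7)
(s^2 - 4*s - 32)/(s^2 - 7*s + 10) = (s^2 - 4*s - 32)/(s^2 - 7*s + 10)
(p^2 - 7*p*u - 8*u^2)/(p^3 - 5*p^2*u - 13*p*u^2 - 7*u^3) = (p - 8*u)/(p^2 - 6*p*u - 7*u^2)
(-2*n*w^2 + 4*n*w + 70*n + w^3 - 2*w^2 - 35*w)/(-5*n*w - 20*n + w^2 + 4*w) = (2*n*w^2 - 4*n*w - 70*n - w^3 + 2*w^2 + 35*w)/(5*n*w + 20*n - w^2 - 4*w)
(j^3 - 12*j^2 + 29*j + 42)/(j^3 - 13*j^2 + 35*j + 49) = (j - 6)/(j - 7)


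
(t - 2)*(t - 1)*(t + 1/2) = t^3 - 5*t^2/2 + t/2 + 1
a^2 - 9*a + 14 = (a - 7)*(a - 2)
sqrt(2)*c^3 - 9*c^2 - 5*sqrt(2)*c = c*(c - 5*sqrt(2))*(sqrt(2)*c + 1)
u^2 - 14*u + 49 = (u - 7)^2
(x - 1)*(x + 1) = x^2 - 1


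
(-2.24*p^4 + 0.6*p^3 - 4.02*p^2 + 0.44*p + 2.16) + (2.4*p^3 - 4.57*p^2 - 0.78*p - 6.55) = -2.24*p^4 + 3.0*p^3 - 8.59*p^2 - 0.34*p - 4.39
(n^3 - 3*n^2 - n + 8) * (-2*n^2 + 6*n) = -2*n^5 + 12*n^4 - 16*n^3 - 22*n^2 + 48*n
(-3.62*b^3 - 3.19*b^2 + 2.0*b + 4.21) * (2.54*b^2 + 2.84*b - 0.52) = -9.1948*b^5 - 18.3834*b^4 - 2.0972*b^3 + 18.0322*b^2 + 10.9164*b - 2.1892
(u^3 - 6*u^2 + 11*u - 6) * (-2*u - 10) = -2*u^4 + 2*u^3 + 38*u^2 - 98*u + 60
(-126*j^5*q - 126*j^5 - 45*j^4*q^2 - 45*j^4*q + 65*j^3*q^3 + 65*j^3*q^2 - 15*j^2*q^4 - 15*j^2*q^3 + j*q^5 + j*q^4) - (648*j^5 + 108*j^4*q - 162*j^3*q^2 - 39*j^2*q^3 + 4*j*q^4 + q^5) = -126*j^5*q - 774*j^5 - 45*j^4*q^2 - 153*j^4*q + 65*j^3*q^3 + 227*j^3*q^2 - 15*j^2*q^4 + 24*j^2*q^3 + j*q^5 - 3*j*q^4 - q^5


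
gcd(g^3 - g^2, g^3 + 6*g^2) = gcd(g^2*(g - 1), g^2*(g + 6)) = g^2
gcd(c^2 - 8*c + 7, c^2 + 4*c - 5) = c - 1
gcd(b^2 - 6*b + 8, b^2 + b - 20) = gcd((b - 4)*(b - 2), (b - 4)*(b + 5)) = b - 4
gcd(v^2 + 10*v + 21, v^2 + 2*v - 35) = v + 7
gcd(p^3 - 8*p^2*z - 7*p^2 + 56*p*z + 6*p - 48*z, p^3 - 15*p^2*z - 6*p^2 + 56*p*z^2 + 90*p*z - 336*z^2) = -p^2 + 8*p*z + 6*p - 48*z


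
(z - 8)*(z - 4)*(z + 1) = z^3 - 11*z^2 + 20*z + 32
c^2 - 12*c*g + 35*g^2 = (c - 7*g)*(c - 5*g)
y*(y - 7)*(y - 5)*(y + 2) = y^4 - 10*y^3 + 11*y^2 + 70*y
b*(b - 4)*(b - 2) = b^3 - 6*b^2 + 8*b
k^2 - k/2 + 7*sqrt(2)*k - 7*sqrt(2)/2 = (k - 1/2)*(k + 7*sqrt(2))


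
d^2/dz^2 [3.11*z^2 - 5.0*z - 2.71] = 6.22000000000000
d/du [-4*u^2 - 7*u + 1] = -8*u - 7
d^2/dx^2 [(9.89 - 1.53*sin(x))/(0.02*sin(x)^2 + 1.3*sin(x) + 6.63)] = (0.000612000000000001*sin(x)^5 - 0.055604*sin(x)^4 - 1.989912*sin(x)^3 - 24.631778*sin(x)^2 + 155.256075*sin(x) + 57.179512)/(0.02*sin(x)^2 + 1.3*sin(x) + 6.63)^3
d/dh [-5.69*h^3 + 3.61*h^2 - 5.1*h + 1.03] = -17.07*h^2 + 7.22*h - 5.1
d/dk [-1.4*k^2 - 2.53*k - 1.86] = -2.8*k - 2.53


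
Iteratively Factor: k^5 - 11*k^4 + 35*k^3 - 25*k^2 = (k - 5)*(k^4 - 6*k^3 + 5*k^2) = (k - 5)^2*(k^3 - k^2) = k*(k - 5)^2*(k^2 - k) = k^2*(k - 5)^2*(k - 1)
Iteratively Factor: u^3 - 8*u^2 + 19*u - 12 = (u - 4)*(u^2 - 4*u + 3) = (u - 4)*(u - 1)*(u - 3)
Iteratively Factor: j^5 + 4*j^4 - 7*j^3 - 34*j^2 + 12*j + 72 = (j + 3)*(j^4 + j^3 - 10*j^2 - 4*j + 24) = (j + 2)*(j + 3)*(j^3 - j^2 - 8*j + 12) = (j - 2)*(j + 2)*(j + 3)*(j^2 + j - 6) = (j - 2)*(j + 2)*(j + 3)^2*(j - 2)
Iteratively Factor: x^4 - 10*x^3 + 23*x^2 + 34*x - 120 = (x - 3)*(x^3 - 7*x^2 + 2*x + 40) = (x - 4)*(x - 3)*(x^2 - 3*x - 10) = (x - 4)*(x - 3)*(x + 2)*(x - 5)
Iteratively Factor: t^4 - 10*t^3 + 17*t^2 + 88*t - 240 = (t - 4)*(t^3 - 6*t^2 - 7*t + 60) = (t - 4)*(t + 3)*(t^2 - 9*t + 20) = (t - 5)*(t - 4)*(t + 3)*(t - 4)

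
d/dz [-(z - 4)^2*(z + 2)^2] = -4*z^3 + 12*z^2 + 24*z - 32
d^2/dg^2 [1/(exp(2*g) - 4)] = 4*(exp(2*g) + 4)*exp(2*g)/(exp(2*g) - 4)^3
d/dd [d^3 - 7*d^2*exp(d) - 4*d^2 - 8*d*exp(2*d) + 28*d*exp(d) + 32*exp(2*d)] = -7*d^2*exp(d) + 3*d^2 - 16*d*exp(2*d) + 14*d*exp(d) - 8*d + 56*exp(2*d) + 28*exp(d)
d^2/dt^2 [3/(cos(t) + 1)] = 3*(sin(t)^2 + cos(t) + 1)/(cos(t) + 1)^3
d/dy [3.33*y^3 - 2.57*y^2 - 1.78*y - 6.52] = 9.99*y^2 - 5.14*y - 1.78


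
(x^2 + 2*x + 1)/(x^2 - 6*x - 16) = (x^2 + 2*x + 1)/(x^2 - 6*x - 16)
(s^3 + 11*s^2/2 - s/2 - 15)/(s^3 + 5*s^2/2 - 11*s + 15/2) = (s + 2)/(s - 1)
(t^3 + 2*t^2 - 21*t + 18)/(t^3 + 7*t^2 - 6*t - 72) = (t - 1)/(t + 4)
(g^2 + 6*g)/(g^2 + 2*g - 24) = g/(g - 4)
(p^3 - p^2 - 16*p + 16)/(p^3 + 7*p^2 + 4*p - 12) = (p^2 - 16)/(p^2 + 8*p + 12)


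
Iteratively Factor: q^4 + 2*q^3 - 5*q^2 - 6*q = (q)*(q^3 + 2*q^2 - 5*q - 6) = q*(q - 2)*(q^2 + 4*q + 3) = q*(q - 2)*(q + 3)*(q + 1)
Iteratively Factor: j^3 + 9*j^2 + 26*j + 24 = (j + 3)*(j^2 + 6*j + 8) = (j + 3)*(j + 4)*(j + 2)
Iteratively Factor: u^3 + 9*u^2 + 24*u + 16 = (u + 4)*(u^2 + 5*u + 4) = (u + 1)*(u + 4)*(u + 4)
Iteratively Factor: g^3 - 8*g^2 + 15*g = (g - 5)*(g^2 - 3*g) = (g - 5)*(g - 3)*(g)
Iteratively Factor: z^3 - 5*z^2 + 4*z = (z)*(z^2 - 5*z + 4) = z*(z - 4)*(z - 1)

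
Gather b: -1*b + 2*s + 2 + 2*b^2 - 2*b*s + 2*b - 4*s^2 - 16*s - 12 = 2*b^2 + b*(1 - 2*s) - 4*s^2 - 14*s - 10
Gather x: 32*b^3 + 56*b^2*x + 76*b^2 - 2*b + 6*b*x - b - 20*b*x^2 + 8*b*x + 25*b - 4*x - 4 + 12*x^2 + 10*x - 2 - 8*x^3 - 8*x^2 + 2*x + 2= 32*b^3 + 76*b^2 + 22*b - 8*x^3 + x^2*(4 - 20*b) + x*(56*b^2 + 14*b + 8) - 4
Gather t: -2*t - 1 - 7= -2*t - 8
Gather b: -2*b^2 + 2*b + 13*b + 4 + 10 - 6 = -2*b^2 + 15*b + 8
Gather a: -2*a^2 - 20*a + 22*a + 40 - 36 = -2*a^2 + 2*a + 4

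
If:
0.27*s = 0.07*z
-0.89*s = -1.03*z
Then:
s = 0.00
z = 0.00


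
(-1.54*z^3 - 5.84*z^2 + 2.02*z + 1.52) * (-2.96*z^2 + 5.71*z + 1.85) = 4.5584*z^5 + 8.493*z^4 - 42.1746*z^3 - 3.769*z^2 + 12.4162*z + 2.812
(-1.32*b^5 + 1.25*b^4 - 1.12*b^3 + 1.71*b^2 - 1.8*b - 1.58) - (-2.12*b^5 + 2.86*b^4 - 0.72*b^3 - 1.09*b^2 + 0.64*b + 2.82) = 0.8*b^5 - 1.61*b^4 - 0.4*b^3 + 2.8*b^2 - 2.44*b - 4.4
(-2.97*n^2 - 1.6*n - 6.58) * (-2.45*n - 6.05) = 7.2765*n^3 + 21.8885*n^2 + 25.801*n + 39.809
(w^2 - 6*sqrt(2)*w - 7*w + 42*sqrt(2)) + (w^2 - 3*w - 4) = 2*w^2 - 10*w - 6*sqrt(2)*w - 4 + 42*sqrt(2)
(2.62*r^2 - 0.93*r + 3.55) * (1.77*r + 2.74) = 4.6374*r^3 + 5.5327*r^2 + 3.7353*r + 9.727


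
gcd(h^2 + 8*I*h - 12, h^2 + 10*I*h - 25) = 1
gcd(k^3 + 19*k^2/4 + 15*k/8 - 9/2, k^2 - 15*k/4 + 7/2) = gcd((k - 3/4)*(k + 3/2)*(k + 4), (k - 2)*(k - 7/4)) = 1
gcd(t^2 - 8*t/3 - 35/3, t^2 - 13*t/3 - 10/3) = t - 5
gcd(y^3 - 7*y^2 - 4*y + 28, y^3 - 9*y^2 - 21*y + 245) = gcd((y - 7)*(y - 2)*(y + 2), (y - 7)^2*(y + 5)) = y - 7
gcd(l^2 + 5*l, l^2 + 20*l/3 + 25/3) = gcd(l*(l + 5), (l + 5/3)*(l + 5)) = l + 5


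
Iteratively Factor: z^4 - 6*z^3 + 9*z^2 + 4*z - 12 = (z - 3)*(z^3 - 3*z^2 + 4) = (z - 3)*(z - 2)*(z^2 - z - 2) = (z - 3)*(z - 2)^2*(z + 1)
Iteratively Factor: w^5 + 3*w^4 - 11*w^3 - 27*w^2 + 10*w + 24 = (w + 2)*(w^4 + w^3 - 13*w^2 - w + 12) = (w + 1)*(w + 2)*(w^3 - 13*w + 12) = (w - 3)*(w + 1)*(w + 2)*(w^2 + 3*w - 4) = (w - 3)*(w - 1)*(w + 1)*(w + 2)*(w + 4)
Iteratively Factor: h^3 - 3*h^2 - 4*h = (h + 1)*(h^2 - 4*h) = (h - 4)*(h + 1)*(h)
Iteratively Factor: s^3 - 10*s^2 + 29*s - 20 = (s - 5)*(s^2 - 5*s + 4) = (s - 5)*(s - 4)*(s - 1)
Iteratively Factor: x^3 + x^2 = (x)*(x^2 + x) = x^2*(x + 1)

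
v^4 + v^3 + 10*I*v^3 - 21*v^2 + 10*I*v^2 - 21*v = v*(v + 1)*(v + 3*I)*(v + 7*I)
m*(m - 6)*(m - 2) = m^3 - 8*m^2 + 12*m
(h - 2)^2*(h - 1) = h^3 - 5*h^2 + 8*h - 4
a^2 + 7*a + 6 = (a + 1)*(a + 6)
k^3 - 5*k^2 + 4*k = k*(k - 4)*(k - 1)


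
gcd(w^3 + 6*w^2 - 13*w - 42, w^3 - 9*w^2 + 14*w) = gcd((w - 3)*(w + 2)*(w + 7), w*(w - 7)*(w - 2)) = 1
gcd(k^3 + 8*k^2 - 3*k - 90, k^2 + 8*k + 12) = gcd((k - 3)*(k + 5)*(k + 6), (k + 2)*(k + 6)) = k + 6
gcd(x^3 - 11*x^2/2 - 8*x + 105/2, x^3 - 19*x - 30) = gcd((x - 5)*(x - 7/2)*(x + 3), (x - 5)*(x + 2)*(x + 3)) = x^2 - 2*x - 15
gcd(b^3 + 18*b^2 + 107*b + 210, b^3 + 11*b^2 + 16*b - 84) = b^2 + 13*b + 42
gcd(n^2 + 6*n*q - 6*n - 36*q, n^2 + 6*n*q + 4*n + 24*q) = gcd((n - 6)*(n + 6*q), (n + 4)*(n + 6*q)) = n + 6*q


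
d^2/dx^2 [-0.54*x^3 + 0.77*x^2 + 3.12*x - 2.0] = 1.54 - 3.24*x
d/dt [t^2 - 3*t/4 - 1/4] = 2*t - 3/4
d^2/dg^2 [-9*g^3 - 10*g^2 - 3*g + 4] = -54*g - 20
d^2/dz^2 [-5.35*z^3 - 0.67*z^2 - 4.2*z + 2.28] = -32.1*z - 1.34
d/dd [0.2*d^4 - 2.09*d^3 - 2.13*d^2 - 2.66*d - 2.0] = 0.8*d^3 - 6.27*d^2 - 4.26*d - 2.66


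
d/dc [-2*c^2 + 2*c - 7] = 2 - 4*c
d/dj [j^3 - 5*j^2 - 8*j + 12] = 3*j^2 - 10*j - 8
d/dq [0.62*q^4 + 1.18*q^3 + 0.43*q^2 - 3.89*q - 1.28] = 2.48*q^3 + 3.54*q^2 + 0.86*q - 3.89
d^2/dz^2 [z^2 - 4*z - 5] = 2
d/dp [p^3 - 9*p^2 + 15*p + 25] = 3*p^2 - 18*p + 15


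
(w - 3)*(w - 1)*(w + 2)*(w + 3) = w^4 + w^3 - 11*w^2 - 9*w + 18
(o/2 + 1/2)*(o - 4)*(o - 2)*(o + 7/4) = o^4/2 - 13*o^3/8 - 27*o^2/8 + 23*o/4 + 7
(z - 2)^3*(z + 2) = z^4 - 4*z^3 + 16*z - 16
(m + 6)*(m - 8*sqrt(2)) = m^2 - 8*sqrt(2)*m + 6*m - 48*sqrt(2)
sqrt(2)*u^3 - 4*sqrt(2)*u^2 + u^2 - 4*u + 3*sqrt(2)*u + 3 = (u - 3)*(u - 1)*(sqrt(2)*u + 1)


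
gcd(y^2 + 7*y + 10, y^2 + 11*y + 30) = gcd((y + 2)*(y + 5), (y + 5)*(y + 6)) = y + 5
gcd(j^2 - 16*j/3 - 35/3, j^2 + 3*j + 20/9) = j + 5/3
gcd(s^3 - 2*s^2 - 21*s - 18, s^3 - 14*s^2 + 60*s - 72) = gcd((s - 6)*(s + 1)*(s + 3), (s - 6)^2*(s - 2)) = s - 6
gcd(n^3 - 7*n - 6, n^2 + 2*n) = n + 2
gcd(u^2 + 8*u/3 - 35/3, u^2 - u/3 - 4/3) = 1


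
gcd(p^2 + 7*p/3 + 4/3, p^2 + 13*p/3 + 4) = p + 4/3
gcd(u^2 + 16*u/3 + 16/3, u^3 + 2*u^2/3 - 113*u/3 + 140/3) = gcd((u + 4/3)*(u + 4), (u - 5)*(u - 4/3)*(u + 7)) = 1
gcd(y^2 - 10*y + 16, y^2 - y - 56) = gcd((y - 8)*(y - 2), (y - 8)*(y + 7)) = y - 8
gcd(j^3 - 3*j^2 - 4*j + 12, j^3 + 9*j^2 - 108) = j - 3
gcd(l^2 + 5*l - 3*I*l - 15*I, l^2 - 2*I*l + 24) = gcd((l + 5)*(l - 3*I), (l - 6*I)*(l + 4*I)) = 1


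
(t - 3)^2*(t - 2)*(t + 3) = t^4 - 5*t^3 - 3*t^2 + 45*t - 54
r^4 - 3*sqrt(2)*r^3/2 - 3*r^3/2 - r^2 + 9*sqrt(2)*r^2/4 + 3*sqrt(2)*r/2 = r*(r - 2)*(r + 1/2)*(r - 3*sqrt(2)/2)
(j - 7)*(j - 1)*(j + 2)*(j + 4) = j^4 - 2*j^3 - 33*j^2 - 22*j + 56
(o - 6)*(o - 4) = o^2 - 10*o + 24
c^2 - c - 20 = (c - 5)*(c + 4)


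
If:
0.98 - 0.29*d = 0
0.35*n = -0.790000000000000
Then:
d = 3.38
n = -2.26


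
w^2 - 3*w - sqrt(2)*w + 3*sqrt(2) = (w - 3)*(w - sqrt(2))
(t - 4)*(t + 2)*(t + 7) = t^3 + 5*t^2 - 22*t - 56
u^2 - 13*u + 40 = (u - 8)*(u - 5)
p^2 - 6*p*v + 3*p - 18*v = (p + 3)*(p - 6*v)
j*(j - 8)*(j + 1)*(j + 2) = j^4 - 5*j^3 - 22*j^2 - 16*j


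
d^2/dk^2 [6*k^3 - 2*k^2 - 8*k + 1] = 36*k - 4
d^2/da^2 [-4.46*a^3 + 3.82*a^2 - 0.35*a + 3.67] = 7.64 - 26.76*a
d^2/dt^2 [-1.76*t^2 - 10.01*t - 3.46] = -3.52000000000000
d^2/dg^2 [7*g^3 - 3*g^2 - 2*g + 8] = 42*g - 6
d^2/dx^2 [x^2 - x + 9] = 2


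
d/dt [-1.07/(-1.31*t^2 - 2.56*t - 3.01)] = (-2.8034*t - 2.7392)/(1.31*t^2 + 2.56*t + 3.01)^2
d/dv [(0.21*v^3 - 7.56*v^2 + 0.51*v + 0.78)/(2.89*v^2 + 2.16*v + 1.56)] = (0.6069*v^4 + 0.907199999999996*v^3 - 16.8207*v^2 - 28.0956*v - 0.8892)/(8.3521*v^4 + 12.4848*v^3 + 13.6824*v^2 + 6.7392*v + 2.4336)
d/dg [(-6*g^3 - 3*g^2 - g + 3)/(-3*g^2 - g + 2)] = (18*g^4 + 12*g^3 - 36*g^2 + 6*g + 1)/(9*g^4 + 6*g^3 - 11*g^2 - 4*g + 4)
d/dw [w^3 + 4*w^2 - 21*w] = 3*w^2 + 8*w - 21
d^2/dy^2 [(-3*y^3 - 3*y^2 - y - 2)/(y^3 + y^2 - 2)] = 2*(-3*y^5 - 51*y^4 - 65*y^3 - 36*y^2 - 54*y - 16)/(y^9 + 3*y^8 + 3*y^7 - 5*y^6 - 12*y^5 - 6*y^4 + 12*y^3 + 12*y^2 - 8)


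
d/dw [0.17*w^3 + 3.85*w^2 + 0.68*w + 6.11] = 0.51*w^2 + 7.7*w + 0.68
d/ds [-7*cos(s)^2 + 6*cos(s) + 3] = 2*(7*cos(s) - 3)*sin(s)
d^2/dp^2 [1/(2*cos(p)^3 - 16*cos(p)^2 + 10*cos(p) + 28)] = ((23*cos(p) - 64*cos(2*p) + 9*cos(3*p))*(cos(p)^3 - 8*cos(p)^2 + 5*cos(p) + 14)/8 + (3*cos(p)^2 - 16*cos(p) + 5)^2*sin(p)^2)/(cos(p)^3 - 8*cos(p)^2 + 5*cos(p) + 14)^3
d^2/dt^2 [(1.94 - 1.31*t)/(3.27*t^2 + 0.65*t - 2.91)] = (-(1.31*t - 1.94)*(6.54*t + 0.65)*(13.08*t + 1.3) + (25.7022*t - 10.9846)*(3.27*t^2 + 0.65*t - 2.91))/(3.27*t^2 + 0.65*t - 2.91)^3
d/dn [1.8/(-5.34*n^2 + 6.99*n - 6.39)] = (19.224*n - 12.582)/(5.34*n^2 - 6.99*n + 6.39)^2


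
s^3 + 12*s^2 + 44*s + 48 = (s + 2)*(s + 4)*(s + 6)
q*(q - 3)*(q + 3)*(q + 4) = q^4 + 4*q^3 - 9*q^2 - 36*q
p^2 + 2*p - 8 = (p - 2)*(p + 4)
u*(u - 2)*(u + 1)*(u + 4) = u^4 + 3*u^3 - 6*u^2 - 8*u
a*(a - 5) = a^2 - 5*a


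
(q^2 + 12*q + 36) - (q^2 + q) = 11*q + 36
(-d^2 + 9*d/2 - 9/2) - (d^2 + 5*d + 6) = -2*d^2 - d/2 - 21/2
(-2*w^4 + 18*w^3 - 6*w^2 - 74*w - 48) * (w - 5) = -2*w^5 + 28*w^4 - 96*w^3 - 44*w^2 + 322*w + 240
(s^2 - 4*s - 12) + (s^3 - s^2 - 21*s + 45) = s^3 - 25*s + 33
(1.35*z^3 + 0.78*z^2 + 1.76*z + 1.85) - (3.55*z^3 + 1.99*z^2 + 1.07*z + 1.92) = -2.2*z^3 - 1.21*z^2 + 0.69*z - 0.0699999999999998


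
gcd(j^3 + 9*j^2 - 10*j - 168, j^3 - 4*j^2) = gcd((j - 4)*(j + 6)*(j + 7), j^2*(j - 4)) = j - 4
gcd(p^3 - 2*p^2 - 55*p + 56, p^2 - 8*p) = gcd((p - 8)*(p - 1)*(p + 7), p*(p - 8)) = p - 8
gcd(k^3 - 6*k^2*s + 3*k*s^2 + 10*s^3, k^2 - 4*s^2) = -k + 2*s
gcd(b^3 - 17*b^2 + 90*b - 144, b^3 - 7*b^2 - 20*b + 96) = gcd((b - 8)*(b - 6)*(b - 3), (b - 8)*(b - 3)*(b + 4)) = b^2 - 11*b + 24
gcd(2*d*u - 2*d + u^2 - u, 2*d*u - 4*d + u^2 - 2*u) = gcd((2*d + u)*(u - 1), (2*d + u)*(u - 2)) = 2*d + u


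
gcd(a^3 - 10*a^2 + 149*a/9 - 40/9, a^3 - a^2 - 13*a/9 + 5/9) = a^2 - 2*a + 5/9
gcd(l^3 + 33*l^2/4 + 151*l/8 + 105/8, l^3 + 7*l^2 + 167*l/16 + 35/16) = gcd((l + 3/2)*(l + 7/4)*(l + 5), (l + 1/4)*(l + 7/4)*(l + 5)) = l^2 + 27*l/4 + 35/4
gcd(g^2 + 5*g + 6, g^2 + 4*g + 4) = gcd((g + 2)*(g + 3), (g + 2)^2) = g + 2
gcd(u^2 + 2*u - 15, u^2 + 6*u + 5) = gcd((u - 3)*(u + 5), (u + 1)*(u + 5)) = u + 5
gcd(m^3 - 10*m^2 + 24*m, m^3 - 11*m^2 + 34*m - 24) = m^2 - 10*m + 24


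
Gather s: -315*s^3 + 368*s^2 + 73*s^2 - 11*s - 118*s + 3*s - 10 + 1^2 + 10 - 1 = -315*s^3 + 441*s^2 - 126*s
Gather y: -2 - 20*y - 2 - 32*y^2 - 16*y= -32*y^2 - 36*y - 4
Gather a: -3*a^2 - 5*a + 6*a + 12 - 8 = -3*a^2 + a + 4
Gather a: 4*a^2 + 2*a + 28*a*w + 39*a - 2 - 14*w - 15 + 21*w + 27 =4*a^2 + a*(28*w + 41) + 7*w + 10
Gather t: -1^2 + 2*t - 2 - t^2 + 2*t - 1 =-t^2 + 4*t - 4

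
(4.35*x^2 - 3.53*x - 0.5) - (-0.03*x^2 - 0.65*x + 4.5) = 4.38*x^2 - 2.88*x - 5.0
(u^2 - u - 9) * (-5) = -5*u^2 + 5*u + 45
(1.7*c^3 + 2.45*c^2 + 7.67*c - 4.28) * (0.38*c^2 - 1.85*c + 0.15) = 0.646*c^5 - 2.214*c^4 - 1.3629*c^3 - 15.4484*c^2 + 9.0685*c - 0.642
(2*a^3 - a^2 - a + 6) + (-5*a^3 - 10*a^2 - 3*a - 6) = -3*a^3 - 11*a^2 - 4*a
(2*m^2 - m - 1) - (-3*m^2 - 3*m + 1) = 5*m^2 + 2*m - 2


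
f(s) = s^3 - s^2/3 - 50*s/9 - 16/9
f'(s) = 3*s^2 - 2*s/3 - 50/9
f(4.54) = 59.71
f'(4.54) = 53.25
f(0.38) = -3.88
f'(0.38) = -5.38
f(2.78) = 1.69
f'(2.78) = 15.78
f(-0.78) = 1.88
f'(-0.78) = -3.21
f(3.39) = 14.52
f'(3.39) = 26.66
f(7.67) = 387.22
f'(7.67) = 165.82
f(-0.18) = -0.79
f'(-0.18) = -5.34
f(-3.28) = -22.43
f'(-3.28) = 28.91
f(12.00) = 1611.56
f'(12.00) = 418.44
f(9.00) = 650.22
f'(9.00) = 231.44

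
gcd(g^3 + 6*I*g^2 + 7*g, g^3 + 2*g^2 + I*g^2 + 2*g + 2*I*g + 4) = g - I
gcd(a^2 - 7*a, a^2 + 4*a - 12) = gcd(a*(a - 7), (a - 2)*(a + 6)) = 1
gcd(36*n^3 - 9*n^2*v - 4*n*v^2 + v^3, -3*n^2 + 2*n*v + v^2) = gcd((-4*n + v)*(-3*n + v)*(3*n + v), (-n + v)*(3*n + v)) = 3*n + v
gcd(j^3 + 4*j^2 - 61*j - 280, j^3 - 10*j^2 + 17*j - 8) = j - 8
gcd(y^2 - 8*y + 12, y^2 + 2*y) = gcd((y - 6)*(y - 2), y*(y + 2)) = 1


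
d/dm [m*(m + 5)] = 2*m + 5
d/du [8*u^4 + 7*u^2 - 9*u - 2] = 32*u^3 + 14*u - 9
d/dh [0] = 0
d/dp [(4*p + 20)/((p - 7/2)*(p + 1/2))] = 16*(-4*p^2 - 40*p + 53)/(16*p^4 - 96*p^3 + 88*p^2 + 168*p + 49)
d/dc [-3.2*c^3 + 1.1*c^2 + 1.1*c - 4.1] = -9.6*c^2 + 2.2*c + 1.1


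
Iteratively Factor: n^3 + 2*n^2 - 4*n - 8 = (n + 2)*(n^2 - 4) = (n - 2)*(n + 2)*(n + 2)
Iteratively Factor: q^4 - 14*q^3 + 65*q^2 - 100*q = (q - 5)*(q^3 - 9*q^2 + 20*q) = (q - 5)*(q - 4)*(q^2 - 5*q) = q*(q - 5)*(q - 4)*(q - 5)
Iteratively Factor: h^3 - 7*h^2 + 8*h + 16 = (h - 4)*(h^2 - 3*h - 4) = (h - 4)^2*(h + 1)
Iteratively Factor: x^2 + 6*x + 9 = (x + 3)*(x + 3)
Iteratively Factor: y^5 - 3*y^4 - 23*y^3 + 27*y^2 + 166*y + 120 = (y - 4)*(y^4 + y^3 - 19*y^2 - 49*y - 30) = (y - 4)*(y + 1)*(y^3 - 19*y - 30) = (y - 4)*(y + 1)*(y + 2)*(y^2 - 2*y - 15) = (y - 5)*(y - 4)*(y + 1)*(y + 2)*(y + 3)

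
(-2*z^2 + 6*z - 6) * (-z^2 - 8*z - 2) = 2*z^4 + 10*z^3 - 38*z^2 + 36*z + 12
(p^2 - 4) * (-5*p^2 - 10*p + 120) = -5*p^4 - 10*p^3 + 140*p^2 + 40*p - 480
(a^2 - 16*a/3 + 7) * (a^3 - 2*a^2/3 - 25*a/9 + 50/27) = a^5 - 6*a^4 + 70*a^3/9 + 12*a^2 - 2375*a/81 + 350/27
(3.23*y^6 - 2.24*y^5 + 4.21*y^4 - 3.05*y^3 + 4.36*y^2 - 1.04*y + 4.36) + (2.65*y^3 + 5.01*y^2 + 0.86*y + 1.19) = 3.23*y^6 - 2.24*y^5 + 4.21*y^4 - 0.4*y^3 + 9.37*y^2 - 0.18*y + 5.55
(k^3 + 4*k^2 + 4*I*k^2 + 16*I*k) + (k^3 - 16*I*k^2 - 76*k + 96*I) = 2*k^3 + 4*k^2 - 12*I*k^2 - 76*k + 16*I*k + 96*I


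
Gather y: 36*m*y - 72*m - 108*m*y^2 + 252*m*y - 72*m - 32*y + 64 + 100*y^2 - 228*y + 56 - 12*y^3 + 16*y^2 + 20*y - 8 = -144*m - 12*y^3 + y^2*(116 - 108*m) + y*(288*m - 240) + 112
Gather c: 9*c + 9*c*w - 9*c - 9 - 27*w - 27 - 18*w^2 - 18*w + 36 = 9*c*w - 18*w^2 - 45*w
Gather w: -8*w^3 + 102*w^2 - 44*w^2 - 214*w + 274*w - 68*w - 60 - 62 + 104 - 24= -8*w^3 + 58*w^2 - 8*w - 42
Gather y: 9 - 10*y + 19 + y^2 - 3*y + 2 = y^2 - 13*y + 30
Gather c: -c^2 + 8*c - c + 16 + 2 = -c^2 + 7*c + 18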